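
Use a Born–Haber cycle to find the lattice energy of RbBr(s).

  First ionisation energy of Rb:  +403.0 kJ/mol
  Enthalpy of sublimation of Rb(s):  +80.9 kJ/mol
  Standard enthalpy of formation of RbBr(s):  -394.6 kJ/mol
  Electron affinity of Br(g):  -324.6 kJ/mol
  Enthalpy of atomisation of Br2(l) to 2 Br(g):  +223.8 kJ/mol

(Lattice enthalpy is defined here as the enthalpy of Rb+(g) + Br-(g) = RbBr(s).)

U = -665.8 kJ/mol

ΔHf° = 1·ΔHsub + 1·(ΣIE) + 1/2·D(Br2) + 1·EA + U
-394.6 = 1·(+80.9) + 1·(+403.0) + 1/2·(+223.8) + 1·(-324.6) + U
U = -394.6 − (+271.2) = -665.8 kJ/mol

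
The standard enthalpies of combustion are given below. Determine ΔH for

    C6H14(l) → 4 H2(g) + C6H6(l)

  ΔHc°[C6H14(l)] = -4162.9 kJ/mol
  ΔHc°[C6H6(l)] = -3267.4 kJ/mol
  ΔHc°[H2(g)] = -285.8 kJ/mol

Using ΔH = Σ nΔHc°(reactants) − Σ nΔHc°(products):
= [1·(-4162.9)] − [4·(-285.8) + 1·(-3267.4)]
= 247.7 kJ/mol

ΔH = 247.7 kJ/mol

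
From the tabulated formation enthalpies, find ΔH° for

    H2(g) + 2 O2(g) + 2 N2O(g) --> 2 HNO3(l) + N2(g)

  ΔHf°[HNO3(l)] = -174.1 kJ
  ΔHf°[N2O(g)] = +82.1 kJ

Products: 2·(-174.1) + 1·(+0.0) = -348.2
Reactants: 1·(+0.0) + 2·(+0.0) + 2·(+82.1) = +164.2
ΔH° = (-348.2) − (+164.2) = -512.4 kJ

ΔH° = -512.4 kJ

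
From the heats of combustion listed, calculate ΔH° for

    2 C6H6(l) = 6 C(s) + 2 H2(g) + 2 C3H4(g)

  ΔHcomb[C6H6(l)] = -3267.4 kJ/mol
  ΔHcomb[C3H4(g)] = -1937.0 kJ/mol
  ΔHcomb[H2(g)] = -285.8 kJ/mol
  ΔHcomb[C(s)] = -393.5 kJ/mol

ΔH° = 271.8 kJ/mol

With combustion enthalpies, reactants minus products:
= [2·(-3267.4)] − [6·(-393.5) + 2·(-285.8) + 2·(-1937.0)]
= 271.8 kJ/mol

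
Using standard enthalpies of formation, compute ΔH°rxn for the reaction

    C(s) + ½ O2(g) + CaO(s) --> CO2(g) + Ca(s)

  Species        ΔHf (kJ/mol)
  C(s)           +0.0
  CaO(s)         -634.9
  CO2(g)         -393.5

ΔH°rxn = Σ nΔHf°(products) − Σ nΔHf°(reactants).
Products: 1·(-393.5) + 1·(+0.0) = -393.5
Reactants: 1·(+0.0) + 1/2·(+0.0) + 1·(-634.9) = -634.9
ΔH°rxn = (-393.5) − (-634.9) = 241.4 kJ/mol

ΔH°rxn = 241.4 kJ/mol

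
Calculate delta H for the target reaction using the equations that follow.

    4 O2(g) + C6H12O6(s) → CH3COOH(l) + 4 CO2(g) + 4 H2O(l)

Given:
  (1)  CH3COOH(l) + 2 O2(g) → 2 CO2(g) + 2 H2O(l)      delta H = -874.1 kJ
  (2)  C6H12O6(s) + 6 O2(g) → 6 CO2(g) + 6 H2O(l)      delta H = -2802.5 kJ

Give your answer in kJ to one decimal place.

(1) reversed (reverse to put CH3COOH(l) on the product side): +874.1 kJ
(2) as written (C6H12O6(s) already on the reactant side): -2802.5 kJ
Combining the equations, delta H = (-1)·(-874.1) + (1)·(-2802.5) = -1928.4 kJ

delta H = -1928.4 kJ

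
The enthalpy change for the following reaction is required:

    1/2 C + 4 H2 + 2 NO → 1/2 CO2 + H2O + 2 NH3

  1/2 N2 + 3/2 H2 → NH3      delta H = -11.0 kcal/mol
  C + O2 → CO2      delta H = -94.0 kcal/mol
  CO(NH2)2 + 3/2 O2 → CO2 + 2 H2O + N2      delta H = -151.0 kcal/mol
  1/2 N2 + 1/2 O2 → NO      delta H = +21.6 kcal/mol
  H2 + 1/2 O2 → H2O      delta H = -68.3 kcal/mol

delta H = -180.5 kcal/mol

equation 1 × 2 (scale by 2 for the 2 NH3): (2)·(-11.0) = -22.0 kcal/mol
equation 2 × 1/2 (×1/2 to match 1/2 C in the target): (1/2)·(-94.0) = -47.0 kcal/mol
equation 3: not needed (CO(NH2)2 appears nowhere else).
equation 4 reversed and × 2 (NO must end up as a reactant; ×2 to match 2 NO in the target): (-2)·(+21.6) = -43.2 kcal/mol
equation 5 as written: -68.3 kcal/mol
Since enthalpy is a state function, delta H = (-22.0) + (-47.0) + (-43.2) + (-68.3) = -180.5 kcal/mol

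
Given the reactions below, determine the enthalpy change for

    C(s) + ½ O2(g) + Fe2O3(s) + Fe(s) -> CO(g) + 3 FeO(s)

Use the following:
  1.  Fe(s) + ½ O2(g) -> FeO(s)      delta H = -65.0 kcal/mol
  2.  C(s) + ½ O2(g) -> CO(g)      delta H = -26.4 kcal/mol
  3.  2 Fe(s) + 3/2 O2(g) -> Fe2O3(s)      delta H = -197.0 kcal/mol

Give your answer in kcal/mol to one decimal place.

delta H = -24.4 kcal/mol

eq. 1 × 3 (scale by 3 for the 3 FeO(s)): (3)·(-65.0) = -195.0 kcal/mol
eq. 2 as written (CO(g) already on the product side): -26.4 kcal/mol
eq. 3 reversed (Fe2O3(s) must end up as a reactant): +197.0 kcal/mol
By Hess's law, delta H = (3)·(-65.0) + (1)·(-26.4) + (-1)·(-197.0) = -24.4 kcal/mol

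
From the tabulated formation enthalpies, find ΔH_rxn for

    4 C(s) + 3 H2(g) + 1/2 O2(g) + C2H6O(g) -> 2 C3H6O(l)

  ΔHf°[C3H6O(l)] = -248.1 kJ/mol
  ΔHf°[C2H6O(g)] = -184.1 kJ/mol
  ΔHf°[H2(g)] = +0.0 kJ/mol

ΔH_rxn = -312.1 kJ/mol

Products: 2·(-248.1) = -496.2
Reactants: 4·(+0.0) + 3·(+0.0) + 1/2·(+0.0) + 1·(-184.1) = -184.1
ΔH_rxn = (-496.2) − (-184.1) = -312.1 kJ/mol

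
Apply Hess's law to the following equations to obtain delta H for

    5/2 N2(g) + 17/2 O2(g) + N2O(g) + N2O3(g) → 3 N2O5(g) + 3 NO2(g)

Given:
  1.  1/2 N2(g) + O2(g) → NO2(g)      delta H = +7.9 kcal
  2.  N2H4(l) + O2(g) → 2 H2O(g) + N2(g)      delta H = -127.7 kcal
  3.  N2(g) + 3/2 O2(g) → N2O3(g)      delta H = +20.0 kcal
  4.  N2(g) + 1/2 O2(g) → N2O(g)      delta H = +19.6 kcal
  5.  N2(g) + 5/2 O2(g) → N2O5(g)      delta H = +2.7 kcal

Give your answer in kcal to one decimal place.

delta H = -7.8 kcal

eq. 1 × 3 (scale by 3 for the 3 NO2(g)): (3)·(+7.9) = +23.7 kcal
eq. 2: not needed (H2O(g) appears nowhere else).
eq. 3 reversed (reverse to put N2O3(g) on the reactant side): -20.0 kcal
eq. 4 reversed (N2O(g) must end up as a reactant): -19.6 kcal
eq. 5 × 3 (scale by 3 for the 3 N2O5(g)): (3)·(+2.7) = +8.1 kcal
By Hess's law, delta H = (3)·(+7.9) + (-1)·(+20.0) + (-1)·(+19.6) + (3)·(+2.7) = -7.8 kcal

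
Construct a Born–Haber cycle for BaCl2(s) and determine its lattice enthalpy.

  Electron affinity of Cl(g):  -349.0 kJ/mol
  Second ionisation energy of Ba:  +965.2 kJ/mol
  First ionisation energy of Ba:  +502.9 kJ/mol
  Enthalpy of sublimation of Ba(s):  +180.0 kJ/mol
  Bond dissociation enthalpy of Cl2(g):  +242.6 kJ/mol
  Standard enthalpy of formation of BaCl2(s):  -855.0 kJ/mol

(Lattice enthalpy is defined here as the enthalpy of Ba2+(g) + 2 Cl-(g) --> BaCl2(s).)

U = -2047.7 kJ/mol

ΔHf° = 1·ΔHsub + 1·(ΣIE) + 1·D(Cl2) + 2·EA + U
-855.0 = 1·(+180.0) + 1·(+1468.1) + 1·(+242.6) + 2·(-349.0) + U
U = -855.0 − (+1192.7) = -2047.7 kJ/mol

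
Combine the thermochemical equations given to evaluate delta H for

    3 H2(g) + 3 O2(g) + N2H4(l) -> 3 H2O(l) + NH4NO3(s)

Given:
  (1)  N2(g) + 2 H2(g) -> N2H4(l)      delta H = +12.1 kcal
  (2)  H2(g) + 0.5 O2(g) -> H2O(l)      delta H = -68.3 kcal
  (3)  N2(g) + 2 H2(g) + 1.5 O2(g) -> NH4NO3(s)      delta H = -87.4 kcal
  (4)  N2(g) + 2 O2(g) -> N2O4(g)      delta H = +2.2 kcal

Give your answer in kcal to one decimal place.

(1) reversed (reverse to put N2H4(l) on the reactant side): -12.1 kcal
(2) × 3 (×3 to match 3 H2O(l) in the target): (3)·(-68.3) = -204.9 kcal
(3) as written (NH4NO3(s) already on the product side): -87.4 kcal
(4): not needed (N2O4(g) appears nowhere else).
delta H = (-1)·(+12.1) + (3)·(-68.3) + (1)·(-87.4) = -304.4 kcal

delta H = -304.4 kcal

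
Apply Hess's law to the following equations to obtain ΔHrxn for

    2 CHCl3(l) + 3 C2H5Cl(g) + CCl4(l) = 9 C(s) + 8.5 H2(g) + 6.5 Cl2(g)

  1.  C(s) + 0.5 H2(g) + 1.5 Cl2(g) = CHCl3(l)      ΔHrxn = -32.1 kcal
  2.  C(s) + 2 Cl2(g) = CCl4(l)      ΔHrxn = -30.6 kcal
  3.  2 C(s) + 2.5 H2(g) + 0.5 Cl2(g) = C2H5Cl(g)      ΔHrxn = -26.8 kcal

eq. 1 reversed and × 2 (reverse to put CHCl3(l) on the reactant side; ×2 to match 2 CHCl3(l) in the target): (-2)·(-32.1) = +64.2 kcal
eq. 2 reversed (reverse to put CCl4(l) on the reactant side): +30.6 kcal
eq. 3 reversed and × 3 (reverse to put C2H5Cl(g) on the reactant side; scale by 3 for the 3 C2H5Cl(g)): (-3)·(-26.8) = +80.4 kcal
Since enthalpy is a state function, ΔHrxn = (-2)·(-32.1) + (-1)·(-30.6) + (-3)·(-26.8) = 175.2 kcal

ΔHrxn = 175.2 kcal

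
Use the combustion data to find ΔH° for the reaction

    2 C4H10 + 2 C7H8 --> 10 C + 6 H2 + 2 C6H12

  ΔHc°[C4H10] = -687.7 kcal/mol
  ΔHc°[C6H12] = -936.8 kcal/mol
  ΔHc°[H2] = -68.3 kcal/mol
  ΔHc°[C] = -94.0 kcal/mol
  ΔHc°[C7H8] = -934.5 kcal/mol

With combustion enthalpies, reactants minus products:
= [2·(-687.7) + 2·(-934.5)] − [10·(-94.0) + 6·(-68.3) + 2·(-936.8)]
= -21.0 kcal/mol

ΔH° = -21.0 kcal/mol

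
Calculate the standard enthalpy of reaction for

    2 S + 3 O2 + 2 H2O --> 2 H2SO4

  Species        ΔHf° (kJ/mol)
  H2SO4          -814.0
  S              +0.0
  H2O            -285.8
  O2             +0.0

ΔH°rxn = -1056.4 kJ/mol

ΔH°rxn = Σ nΔHf°(products) − Σ nΔHf°(reactants).
Products: 2·(-814.0) = -1628.0
Reactants: 2·(+0.0) + 3·(+0.0) + 2·(-285.8) = -571.6
ΔH°rxn = (-1628.0) − (-571.6) = -1056.4 kJ/mol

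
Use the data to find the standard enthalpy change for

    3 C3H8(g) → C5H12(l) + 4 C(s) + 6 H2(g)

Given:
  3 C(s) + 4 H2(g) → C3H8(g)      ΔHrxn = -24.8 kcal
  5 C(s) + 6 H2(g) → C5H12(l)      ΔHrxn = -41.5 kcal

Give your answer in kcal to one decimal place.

equation 1 reversed and × 3: (-3)·(-24.8) = +74.4 kcal
equation 2 as written: -41.5 kcal
ΔHrxn = (+74.4) + (-41.5) = 32.9 kcal

ΔHrxn = 32.9 kcal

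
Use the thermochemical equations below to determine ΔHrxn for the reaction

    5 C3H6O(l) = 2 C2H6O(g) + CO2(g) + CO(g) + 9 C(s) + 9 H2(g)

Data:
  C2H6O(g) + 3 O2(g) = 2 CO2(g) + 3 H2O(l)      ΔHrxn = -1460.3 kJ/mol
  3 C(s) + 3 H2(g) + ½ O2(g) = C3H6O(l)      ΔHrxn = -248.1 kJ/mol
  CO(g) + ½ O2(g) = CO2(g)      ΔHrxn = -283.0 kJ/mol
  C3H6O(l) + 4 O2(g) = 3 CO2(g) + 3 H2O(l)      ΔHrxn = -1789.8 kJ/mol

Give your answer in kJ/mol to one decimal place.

equation 1 reversed and × 2 (C2H6O(g) must end up as a product; scale by 2 for the 2 C2H6O(g)): (-2)·(-1460.3) = +2920.6 kJ/mol
equation 2 reversed and × 3 (C(s) must end up as a product; scale by 3 for the 9 C(s)): (-3)·(-248.1) = +744.3 kJ/mol
equation 3 reversed (reverse to put CO(g) on the product side): +283.0 kJ/mol
equation 4 × 2: (2)·(-1789.8) = -3579.6 kJ/mol
ΔHrxn = (-2)·(-1460.3) + (-3)·(-248.1) + (-1)·(-283.0) + (2)·(-1789.8) = 368.3 kJ/mol

ΔHrxn = 368.3 kJ/mol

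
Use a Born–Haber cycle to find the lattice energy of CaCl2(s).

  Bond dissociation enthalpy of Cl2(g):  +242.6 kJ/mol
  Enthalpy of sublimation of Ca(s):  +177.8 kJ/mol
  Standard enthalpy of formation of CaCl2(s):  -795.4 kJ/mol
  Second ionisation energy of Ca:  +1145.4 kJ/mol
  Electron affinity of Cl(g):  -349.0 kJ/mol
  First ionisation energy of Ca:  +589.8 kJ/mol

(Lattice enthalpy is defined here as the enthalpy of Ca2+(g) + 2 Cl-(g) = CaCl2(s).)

ΔHf° = 1·ΔHsub + 1·(ΣIE) + 1·D(Cl2) + 2·EA + U
-795.4 = 1·(+177.8) + 1·(+1735.2) + 1·(+242.6) + 2·(-349.0) + U
U = -795.4 − (+1457.6) = -2253.0 kJ/mol

U = -2253.0 kJ/mol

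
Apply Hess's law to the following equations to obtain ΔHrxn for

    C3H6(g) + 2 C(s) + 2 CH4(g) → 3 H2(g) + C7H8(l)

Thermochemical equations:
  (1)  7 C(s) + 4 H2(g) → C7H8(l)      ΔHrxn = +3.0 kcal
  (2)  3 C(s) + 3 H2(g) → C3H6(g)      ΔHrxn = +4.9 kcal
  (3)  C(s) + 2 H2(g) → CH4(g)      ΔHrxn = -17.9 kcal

(1) as written: +3.0 kcal
(2) reversed: -4.9 kcal
(3) reversed and × 2: (-2)·(-17.9) = +35.8 kcal
Since enthalpy is a state function, ΔHrxn = (1)·(+3.0) + (-1)·(+4.9) + (-2)·(-17.9) = 33.9 kcal

ΔHrxn = 33.9 kcal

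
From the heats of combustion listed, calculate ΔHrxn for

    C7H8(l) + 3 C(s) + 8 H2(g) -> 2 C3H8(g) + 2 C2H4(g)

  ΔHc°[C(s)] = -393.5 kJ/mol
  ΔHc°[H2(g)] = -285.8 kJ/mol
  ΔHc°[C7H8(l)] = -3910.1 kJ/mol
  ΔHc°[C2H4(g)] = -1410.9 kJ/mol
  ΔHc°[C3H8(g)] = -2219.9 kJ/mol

Using ΔH = Σ nΔHc°(reactants) − Σ nΔHc°(products):
= [1·(-3910.1) + 3·(-393.5) + 8·(-285.8)] − [2·(-2219.9) + 2·(-1410.9)]
= -115.4 kJ/mol

ΔHrxn = -115.4 kJ/mol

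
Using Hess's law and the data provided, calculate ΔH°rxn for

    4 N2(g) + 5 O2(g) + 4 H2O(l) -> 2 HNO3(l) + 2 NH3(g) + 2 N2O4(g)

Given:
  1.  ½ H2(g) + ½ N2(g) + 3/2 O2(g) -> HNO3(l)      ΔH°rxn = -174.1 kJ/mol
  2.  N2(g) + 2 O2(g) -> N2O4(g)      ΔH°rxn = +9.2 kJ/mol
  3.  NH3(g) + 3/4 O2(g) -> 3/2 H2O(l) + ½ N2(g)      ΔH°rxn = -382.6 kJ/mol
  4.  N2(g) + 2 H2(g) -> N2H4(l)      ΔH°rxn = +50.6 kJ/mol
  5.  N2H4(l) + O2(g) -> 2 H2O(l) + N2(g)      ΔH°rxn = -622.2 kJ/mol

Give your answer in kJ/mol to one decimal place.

eq. 1 × 2 (×2 to match 2 HNO3(l) in the target): (2)·(-174.1) = -348.2 kJ/mol
eq. 2 × 2 (×2 to match 2 N2O4(g) in the target): (2)·(+9.2) = +18.4 kJ/mol
eq. 3 reversed and × 2 (NH3(g) must end up as a product; ×2 to match 2 NH3(g) in the target): (-2)·(-382.6) = +765.2 kJ/mol
eq. 4 reversed and × 1/2: (-1/2)·(+50.6) = -25.3 kJ/mol
eq. 5 reversed and × 1/2: (-1/2)·(-622.2) = +311.1 kJ/mol
Summing the manipulated equations, ΔH°rxn = (-348.2) + (+18.4) + (+765.2) + (-25.3) + (+311.1) = 721.2 kJ/mol

ΔH°rxn = 721.2 kJ/mol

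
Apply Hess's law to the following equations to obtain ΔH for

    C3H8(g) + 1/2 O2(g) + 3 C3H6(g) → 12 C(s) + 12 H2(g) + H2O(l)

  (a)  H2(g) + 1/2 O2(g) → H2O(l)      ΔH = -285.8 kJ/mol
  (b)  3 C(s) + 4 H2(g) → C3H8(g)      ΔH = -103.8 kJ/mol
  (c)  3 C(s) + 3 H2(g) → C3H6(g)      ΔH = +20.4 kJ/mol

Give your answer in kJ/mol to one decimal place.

(a) as written: -285.8 kJ/mol
(b) reversed: +103.8 kJ/mol
(c) reversed and × 3: (-3)·(+20.4) = -61.2 kJ/mol
ΔH = (1)·(-285.8) + (-1)·(-103.8) + (-3)·(+20.4) = -243.2 kJ/mol

ΔH = -243.2 kJ/mol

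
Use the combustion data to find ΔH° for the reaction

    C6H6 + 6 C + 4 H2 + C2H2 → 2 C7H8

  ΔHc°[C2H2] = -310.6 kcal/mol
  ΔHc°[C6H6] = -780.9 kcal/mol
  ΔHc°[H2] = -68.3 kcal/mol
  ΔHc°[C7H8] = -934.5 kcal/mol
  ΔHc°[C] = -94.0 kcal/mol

ΔH° = -59.7 kcal/mol

With combustion enthalpies, reactants minus products:
= [1·(-780.9) + 6·(-94.0) + 4·(-68.3) + 1·(-310.6)] − [2·(-934.5)]
= -59.7 kcal/mol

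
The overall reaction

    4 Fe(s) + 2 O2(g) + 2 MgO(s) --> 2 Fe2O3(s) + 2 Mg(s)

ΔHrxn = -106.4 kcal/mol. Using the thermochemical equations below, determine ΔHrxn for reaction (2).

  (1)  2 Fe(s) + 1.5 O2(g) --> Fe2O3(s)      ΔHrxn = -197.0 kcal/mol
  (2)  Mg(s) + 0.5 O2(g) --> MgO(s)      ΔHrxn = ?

(1) × 2: (2)·(-197.0) = -394.0 kcal/mol
(2) reversed and × 2: contributes −2·x
-106.4 = (-394.0) − 2·x
x = (-106.4 − (-394.0)) / (-2) = -143.8 kcal/mol

ΔHrxn = -143.8 kcal/mol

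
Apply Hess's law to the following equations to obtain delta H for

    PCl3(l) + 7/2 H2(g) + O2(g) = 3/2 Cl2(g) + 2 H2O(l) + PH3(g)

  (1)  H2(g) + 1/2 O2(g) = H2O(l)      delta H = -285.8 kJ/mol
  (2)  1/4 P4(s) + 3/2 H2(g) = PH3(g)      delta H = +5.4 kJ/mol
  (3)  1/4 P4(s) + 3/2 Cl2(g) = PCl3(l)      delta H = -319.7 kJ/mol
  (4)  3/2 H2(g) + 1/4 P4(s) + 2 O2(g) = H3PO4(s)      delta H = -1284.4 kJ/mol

delta H = -246.5 kJ/mol

(1) × 2: (2)·(-285.8) = -571.6 kJ/mol
(2) as written: +5.4 kJ/mol
(3) reversed: +319.7 kJ/mol
(4): not needed.
Summing the manipulated equations, delta H = (-571.6) + (+5.4) + (+319.7) = -246.5 kJ/mol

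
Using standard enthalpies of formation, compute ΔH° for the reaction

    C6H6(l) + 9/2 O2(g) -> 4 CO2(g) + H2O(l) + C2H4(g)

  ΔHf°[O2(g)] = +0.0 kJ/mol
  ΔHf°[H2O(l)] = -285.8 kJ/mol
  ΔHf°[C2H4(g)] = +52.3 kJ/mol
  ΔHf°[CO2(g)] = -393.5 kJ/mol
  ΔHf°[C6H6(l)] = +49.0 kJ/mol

ΔH° = -1856.5 kJ/mol

ΔH°rxn = Σ nΔHf°(products) − Σ nΔHf°(reactants).
Products: 4·(-393.5) + 1·(-285.8) + 1·(+52.3) = -1807.5
Reactants: 1·(+49.0) + 9/2·(+0.0) = +49.0
ΔH° = (-1807.5) − (+49.0) = -1856.5 kJ/mol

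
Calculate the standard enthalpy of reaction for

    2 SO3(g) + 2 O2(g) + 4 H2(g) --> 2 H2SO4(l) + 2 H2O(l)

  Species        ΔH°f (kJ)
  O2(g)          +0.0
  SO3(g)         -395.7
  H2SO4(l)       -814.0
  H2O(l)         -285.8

Products: 2·(-814.0) + 2·(-285.8) = -2199.6
Reactants: 2·(-395.7) + 2·(+0.0) + 4·(+0.0) = -791.4
ΔHrxn = (-2199.6) − (-791.4) = -1408.2 kJ

ΔHrxn = -1408.2 kJ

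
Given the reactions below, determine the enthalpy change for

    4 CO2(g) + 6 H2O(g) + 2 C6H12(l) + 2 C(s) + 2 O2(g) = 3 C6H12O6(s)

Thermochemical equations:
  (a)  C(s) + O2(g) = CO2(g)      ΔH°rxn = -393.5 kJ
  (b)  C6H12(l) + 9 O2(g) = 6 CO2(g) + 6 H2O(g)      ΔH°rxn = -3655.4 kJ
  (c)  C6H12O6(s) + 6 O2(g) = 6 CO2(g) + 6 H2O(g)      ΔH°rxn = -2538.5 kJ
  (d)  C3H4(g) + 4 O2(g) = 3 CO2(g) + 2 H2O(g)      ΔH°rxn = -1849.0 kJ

(a) × 2 (×2 to match 2 C(s) in the target): (2)·(-393.5) = -787.0 kJ
(b) × 2 (scale by 2 for the 2 C6H12(l)): (2)·(-3655.4) = -7310.8 kJ
(c) reversed and × 3 (reverse to put C6H12O6(s) on the product side; scale by 3 for the 3 C6H12O6(s)): (-3)·(-2538.5) = +7615.5 kJ
(d): not needed (C3H4(g) appears nowhere else).
Since enthalpy is a state function, ΔH°rxn = (-787.0) + (-7310.8) + (+7615.5) = -482.3 kJ

ΔH°rxn = -482.3 kJ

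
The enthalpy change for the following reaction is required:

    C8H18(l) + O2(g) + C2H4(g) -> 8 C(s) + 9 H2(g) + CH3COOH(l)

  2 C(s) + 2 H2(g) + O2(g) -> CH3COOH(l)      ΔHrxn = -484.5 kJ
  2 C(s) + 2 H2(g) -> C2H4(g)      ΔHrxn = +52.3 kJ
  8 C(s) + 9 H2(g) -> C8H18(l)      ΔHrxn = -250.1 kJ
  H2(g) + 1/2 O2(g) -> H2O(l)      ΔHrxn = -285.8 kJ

equation 1 as written (CH3COOH(l) already on the product side): -484.5 kJ
equation 2 reversed (reverse to put C2H4(g) on the reactant side): -52.3 kJ
equation 3 reversed (reverse to put C8H18(l) on the reactant side): +250.1 kJ
equation 4: not needed (H2O(l) appears nowhere else).
ΔHrxn = (1)·(-484.5) + (-1)·(+52.3) + (-1)·(-250.1) = -286.7 kJ

ΔHrxn = -286.7 kJ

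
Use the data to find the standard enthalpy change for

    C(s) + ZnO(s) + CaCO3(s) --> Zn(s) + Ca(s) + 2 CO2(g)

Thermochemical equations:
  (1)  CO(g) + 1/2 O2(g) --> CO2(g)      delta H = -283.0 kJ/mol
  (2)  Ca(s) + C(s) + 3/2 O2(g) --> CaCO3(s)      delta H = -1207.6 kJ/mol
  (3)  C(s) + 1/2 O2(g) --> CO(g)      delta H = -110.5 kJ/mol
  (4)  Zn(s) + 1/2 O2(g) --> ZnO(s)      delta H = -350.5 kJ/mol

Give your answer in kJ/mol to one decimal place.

(1) × 2: (2)·(-283.0) = -566.0 kJ/mol
(2) reversed: +1207.6 kJ/mol
(3) × 2: (2)·(-110.5) = -221.0 kJ/mol
(4) reversed: +350.5 kJ/mol
delta H = (-566.0) + (+1207.6) + (-221.0) + (+350.5) = 771.1 kJ/mol

delta H = 771.1 kJ/mol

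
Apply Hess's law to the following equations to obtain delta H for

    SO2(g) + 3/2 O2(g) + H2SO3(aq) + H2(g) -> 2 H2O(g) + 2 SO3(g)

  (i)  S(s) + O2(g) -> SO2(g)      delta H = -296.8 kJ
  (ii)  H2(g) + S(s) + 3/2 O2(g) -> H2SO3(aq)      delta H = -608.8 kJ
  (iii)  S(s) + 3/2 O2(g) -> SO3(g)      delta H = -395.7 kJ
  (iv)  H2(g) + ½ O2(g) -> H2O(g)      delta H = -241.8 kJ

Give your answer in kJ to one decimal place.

(i) reversed (SO2(g) must end up as a reactant): +296.8 kJ
(ii) reversed (H2SO3(aq) must end up as a reactant): +608.8 kJ
(iii) × 2 (×2 to match 2 SO3(g) in the target): (2)·(-395.7) = -791.4 kJ
(iv) × 2 (×2 to match 2 H2O(g) in the target): (2)·(-241.8) = -483.6 kJ
Since enthalpy is a state function, delta H = (+296.8) + (+608.8) + (-791.4) + (-483.6) = -369.4 kJ

delta H = -369.4 kJ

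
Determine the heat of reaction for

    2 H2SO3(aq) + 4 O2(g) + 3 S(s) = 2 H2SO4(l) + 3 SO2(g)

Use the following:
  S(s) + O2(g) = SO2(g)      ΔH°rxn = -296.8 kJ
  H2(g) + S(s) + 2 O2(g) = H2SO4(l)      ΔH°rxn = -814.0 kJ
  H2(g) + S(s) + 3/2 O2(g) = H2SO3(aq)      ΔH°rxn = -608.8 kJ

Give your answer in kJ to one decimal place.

equation 1 × 3 (×3 to match 3 SO2(g) in the target): (3)·(-296.8) = -890.4 kJ
equation 2 × 2 (×2 to match 2 H2SO4(l) in the target): (2)·(-814.0) = -1628.0 kJ
equation 3 reversed and × 2 (H2SO3(aq) must end up as a reactant; ×2 to match 2 H2SO3(aq) in the target): (-2)·(-608.8) = +1217.6 kJ
ΔH°rxn = (3)·(-296.8) + (2)·(-814.0) + (-2)·(-608.8) = -1300.8 kJ

ΔH°rxn = -1300.8 kJ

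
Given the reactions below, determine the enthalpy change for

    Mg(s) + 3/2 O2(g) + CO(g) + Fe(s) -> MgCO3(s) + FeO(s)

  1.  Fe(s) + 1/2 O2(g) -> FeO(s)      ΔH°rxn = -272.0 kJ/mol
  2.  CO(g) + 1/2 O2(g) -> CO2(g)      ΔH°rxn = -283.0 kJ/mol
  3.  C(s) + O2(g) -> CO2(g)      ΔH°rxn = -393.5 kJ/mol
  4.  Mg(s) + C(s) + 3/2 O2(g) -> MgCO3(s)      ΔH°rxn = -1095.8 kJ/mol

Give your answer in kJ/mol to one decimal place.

eq. 1 as written: -272.0 kJ/mol
eq. 2 as written: -283.0 kJ/mol
eq. 3 reversed: +393.5 kJ/mol
eq. 4 as written: -1095.8 kJ/mol
ΔH°rxn = (1)·(-272.0) + (1)·(-283.0) + (-1)·(-393.5) + (1)·(-1095.8) = -1257.3 kJ/mol

ΔH°rxn = -1257.3 kJ/mol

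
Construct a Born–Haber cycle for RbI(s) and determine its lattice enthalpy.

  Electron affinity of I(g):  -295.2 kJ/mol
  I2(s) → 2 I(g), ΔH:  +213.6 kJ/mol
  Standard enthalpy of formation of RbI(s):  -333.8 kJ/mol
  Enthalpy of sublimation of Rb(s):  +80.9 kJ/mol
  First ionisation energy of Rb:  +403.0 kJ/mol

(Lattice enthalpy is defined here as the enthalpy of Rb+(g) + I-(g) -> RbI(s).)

U = -629.3 kJ/mol

ΔHf° = 1·ΔHsub + 1·(ΣIE) + 1/2·D(I2) + 1·EA + U
-333.8 = 1·(+80.9) + 1·(+403.0) + 1/2·(+213.6) + 1·(-295.2) + U
U = -333.8 − (+295.5) = -629.3 kJ/mol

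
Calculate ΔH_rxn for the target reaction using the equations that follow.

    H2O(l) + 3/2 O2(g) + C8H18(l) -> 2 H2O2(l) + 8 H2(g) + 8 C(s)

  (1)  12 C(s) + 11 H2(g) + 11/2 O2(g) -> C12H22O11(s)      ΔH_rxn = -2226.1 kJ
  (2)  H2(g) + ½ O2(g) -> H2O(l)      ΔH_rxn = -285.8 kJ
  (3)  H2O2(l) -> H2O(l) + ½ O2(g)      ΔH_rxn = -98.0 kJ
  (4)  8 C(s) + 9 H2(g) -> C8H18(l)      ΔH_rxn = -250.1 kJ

(1): not needed.
(2) as written: -285.8 kJ
(3) reversed and × 2: (-2)·(-98.0) = +196.0 kJ
(4) reversed: +250.1 kJ
ΔH_rxn = (-285.8) + (+196.0) + (+250.1) = 160.3 kJ

ΔH_rxn = 160.3 kJ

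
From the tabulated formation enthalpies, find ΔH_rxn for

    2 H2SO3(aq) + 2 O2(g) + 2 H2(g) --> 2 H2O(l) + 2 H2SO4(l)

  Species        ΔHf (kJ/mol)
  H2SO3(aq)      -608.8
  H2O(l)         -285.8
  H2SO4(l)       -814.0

Products: 2·(-285.8) + 2·(-814.0) = -2199.6
Reactants: 2·(-608.8) + 2·(+0.0) + 2·(+0.0) = -1217.6
ΔH_rxn = (-2199.6) − (-1217.6) = -982.0 kJ/mol

ΔH_rxn = -982.0 kJ/mol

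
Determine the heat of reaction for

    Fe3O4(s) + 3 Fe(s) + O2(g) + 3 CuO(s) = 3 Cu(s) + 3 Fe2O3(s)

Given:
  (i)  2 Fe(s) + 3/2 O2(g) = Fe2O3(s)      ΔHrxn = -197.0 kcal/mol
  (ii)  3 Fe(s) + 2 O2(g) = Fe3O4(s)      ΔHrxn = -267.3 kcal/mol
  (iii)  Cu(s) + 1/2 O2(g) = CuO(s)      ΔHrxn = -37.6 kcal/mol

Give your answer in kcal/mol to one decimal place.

ΔHrxn = -210.9 kcal/mol

(i) × 3 (×3 to match 3 Fe2O3(s) in the target): (3)·(-197.0) = -591.0 kcal/mol
(ii) reversed (Fe3O4(s) must end up as a reactant): +267.3 kcal/mol
(iii) reversed and × 3 (reverse to put CuO(s) on the reactant side; ×3 to match 3 CuO(s) in the target): (-3)·(-37.6) = +112.8 kcal/mol
ΔHrxn = (3)·(-197.0) + (-1)·(-267.3) + (-3)·(-37.6) = -210.9 kcal/mol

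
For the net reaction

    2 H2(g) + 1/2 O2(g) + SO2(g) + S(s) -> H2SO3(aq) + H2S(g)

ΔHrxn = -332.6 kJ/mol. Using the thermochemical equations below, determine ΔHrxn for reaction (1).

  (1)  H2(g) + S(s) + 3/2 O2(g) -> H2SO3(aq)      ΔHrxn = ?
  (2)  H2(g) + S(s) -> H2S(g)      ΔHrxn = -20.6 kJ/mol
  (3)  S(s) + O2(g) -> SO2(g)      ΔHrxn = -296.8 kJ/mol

(1) as written (H2SO3(aq) already on the product side): contributes x
(2) as written (H2S(g) already on the product side): -20.6 kJ/mol
(3) reversed (reverse to put SO2(g) on the reactant side): +296.8 kJ/mol
-332.6 = (-20.6) + (+296.8) + x
x = (-332.6 − (+276.2)) / (1) = -608.8 kJ/mol

ΔHrxn = -608.8 kJ/mol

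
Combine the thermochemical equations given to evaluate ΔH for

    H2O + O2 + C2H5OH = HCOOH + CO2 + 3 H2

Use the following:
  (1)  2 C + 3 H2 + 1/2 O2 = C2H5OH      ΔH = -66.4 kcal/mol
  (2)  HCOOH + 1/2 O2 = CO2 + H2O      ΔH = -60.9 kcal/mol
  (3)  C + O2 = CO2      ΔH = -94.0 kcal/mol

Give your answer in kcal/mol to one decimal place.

ΔH = -60.7 kcal/mol

(1) reversed (C2H5OH must end up as a reactant): +66.4 kcal/mol
(2) reversed (reverse to put HCOOH on the product side): +60.9 kcal/mol
(3) × 2: (2)·(-94.0) = -188.0 kcal/mol
ΔH = (+66.4) + (+60.9) + (-188.0) = -60.7 kcal/mol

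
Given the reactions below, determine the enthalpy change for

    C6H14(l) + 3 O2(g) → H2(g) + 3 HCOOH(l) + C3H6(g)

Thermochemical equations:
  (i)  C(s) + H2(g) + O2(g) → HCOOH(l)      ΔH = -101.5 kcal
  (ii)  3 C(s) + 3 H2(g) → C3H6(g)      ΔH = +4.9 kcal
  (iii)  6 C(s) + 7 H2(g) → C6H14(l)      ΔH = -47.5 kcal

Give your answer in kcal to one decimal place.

ΔH = -252.1 kcal

(i) × 3 (×3 to match 3 HCOOH(l) in the target): (3)·(-101.5) = -304.5 kcal
(ii) as written (C3H6(g) already on the product side): +4.9 kcal
(iii) reversed (C6H14(l) must end up as a reactant): +47.5 kcal
Summing the manipulated equations, ΔH = (3)·(-101.5) + (1)·(+4.9) + (-1)·(-47.5) = -252.1 kcal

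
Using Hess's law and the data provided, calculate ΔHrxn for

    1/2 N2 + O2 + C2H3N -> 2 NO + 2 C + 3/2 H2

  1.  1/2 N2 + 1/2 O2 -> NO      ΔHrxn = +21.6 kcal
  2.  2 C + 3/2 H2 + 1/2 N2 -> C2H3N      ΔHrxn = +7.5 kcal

eq. 1 × 2: (2)·(+21.6) = +43.2 kcal
eq. 2 reversed: -7.5 kcal
Combining the equations, ΔHrxn = (+43.2) + (-7.5) = 35.7 kcal

ΔHrxn = 35.7 kcal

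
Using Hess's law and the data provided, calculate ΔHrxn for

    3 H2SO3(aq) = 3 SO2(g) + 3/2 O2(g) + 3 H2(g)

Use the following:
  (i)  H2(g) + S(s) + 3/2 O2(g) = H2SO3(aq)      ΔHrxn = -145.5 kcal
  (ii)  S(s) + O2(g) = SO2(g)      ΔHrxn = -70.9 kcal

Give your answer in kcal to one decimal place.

ΔHrxn = 223.8 kcal

(i) reversed and × 3: (-3)·(-145.5) = +436.5 kcal
(ii) × 3: (3)·(-70.9) = -212.7 kcal
Combining the equations, ΔHrxn = (+436.5) + (-212.7) = 223.8 kcal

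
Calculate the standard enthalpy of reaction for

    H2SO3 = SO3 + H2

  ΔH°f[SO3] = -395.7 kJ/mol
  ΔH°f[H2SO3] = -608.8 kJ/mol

Products: 1·(-395.7) + 1·(+0.0) = -395.7
Reactants: 1·(-608.8) = -608.8
ΔHrxn = (-395.7) − (-608.8) = 213.1 kJ/mol

ΔHrxn = 213.1 kJ/mol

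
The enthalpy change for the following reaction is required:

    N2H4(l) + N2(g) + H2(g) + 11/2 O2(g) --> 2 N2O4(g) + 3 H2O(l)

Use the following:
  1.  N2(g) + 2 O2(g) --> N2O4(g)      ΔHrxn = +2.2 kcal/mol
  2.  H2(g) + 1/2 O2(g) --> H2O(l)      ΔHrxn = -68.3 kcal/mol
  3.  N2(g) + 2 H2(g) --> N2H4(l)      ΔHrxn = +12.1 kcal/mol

ΔHrxn = -212.6 kcal/mol

eq. 1 × 2 (scale by 2 for the 2 N2O4(g)): (2)·(+2.2) = +4.4 kcal/mol
eq. 2 × 3 (×3 to match 3 H2O(l) in the target): (3)·(-68.3) = -204.9 kcal/mol
eq. 3 reversed (reverse to put N2H4(l) on the reactant side): -12.1 kcal/mol
Summing the manipulated equations, ΔHrxn = (+4.4) + (-204.9) + (-12.1) = -212.6 kcal/mol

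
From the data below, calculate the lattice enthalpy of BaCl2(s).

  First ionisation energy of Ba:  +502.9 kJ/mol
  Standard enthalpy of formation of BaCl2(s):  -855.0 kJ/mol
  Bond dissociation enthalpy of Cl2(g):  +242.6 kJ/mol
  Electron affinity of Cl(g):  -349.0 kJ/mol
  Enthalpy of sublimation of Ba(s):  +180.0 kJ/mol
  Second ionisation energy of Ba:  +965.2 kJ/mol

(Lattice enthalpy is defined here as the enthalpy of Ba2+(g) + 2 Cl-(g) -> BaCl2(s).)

U = -2047.7 kJ/mol

ΔHf° = 1·ΔHsub + 1·(ΣIE) + 1·D(Cl2) + 2·EA + U
-855.0 = 1·(+180.0) + 1·(+1468.1) + 1·(+242.6) + 2·(-349.0) + U
U = -855.0 − (+1192.7) = -2047.7 kJ/mol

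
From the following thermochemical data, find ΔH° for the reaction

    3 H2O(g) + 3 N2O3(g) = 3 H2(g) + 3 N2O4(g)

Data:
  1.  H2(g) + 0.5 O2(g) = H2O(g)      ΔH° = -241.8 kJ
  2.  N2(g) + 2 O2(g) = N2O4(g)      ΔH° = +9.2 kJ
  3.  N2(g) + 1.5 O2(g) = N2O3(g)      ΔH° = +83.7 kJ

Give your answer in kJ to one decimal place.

ΔH° = 501.9 kJ

eq. 1 reversed and × 3 (reverse to put H2O(g) on the reactant side; ×3 to match 3 H2O(g) in the target): (-3)·(-241.8) = +725.4 kJ
eq. 2 × 3 (scale by 3 for the 3 N2O4(g)): (3)·(+9.2) = +27.6 kJ
eq. 3 reversed and × 3 (N2O3(g) must end up as a reactant; ×3 to match 3 N2O3(g) in the target): (-3)·(+83.7) = -251.1 kJ
By Hess's law, ΔH° = (+725.4) + (+27.6) + (-251.1) = 501.9 kJ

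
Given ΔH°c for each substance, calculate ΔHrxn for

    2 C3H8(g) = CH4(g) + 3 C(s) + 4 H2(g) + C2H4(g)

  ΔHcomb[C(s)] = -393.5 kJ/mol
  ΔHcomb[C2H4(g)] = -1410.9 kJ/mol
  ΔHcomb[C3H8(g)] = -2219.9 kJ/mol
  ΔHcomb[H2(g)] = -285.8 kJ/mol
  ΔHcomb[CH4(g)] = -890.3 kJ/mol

ΔHrxn = 185.1 kJ/mol

With combustion enthalpies, reactants minus products:
= [2·(-2219.9)] − [1·(-890.3) + 3·(-393.5) + 4·(-285.8) + 1·(-1410.9)]
= 185.1 kJ/mol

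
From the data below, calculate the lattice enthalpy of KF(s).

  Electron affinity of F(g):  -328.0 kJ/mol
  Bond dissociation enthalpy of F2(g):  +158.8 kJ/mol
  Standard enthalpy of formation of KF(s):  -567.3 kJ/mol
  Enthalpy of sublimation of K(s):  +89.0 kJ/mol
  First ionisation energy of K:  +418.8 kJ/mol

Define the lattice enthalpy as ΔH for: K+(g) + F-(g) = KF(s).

ΔHf° = 1·ΔHsub + 1·(ΣIE) + 1/2·D(F2) + 1·EA + U
-567.3 = 1·(+89.0) + 1·(+418.8) + 1/2·(+158.8) + 1·(-328.0) + U
U = -567.3 − (+259.2) = -826.5 kJ/mol

U = -826.5 kJ/mol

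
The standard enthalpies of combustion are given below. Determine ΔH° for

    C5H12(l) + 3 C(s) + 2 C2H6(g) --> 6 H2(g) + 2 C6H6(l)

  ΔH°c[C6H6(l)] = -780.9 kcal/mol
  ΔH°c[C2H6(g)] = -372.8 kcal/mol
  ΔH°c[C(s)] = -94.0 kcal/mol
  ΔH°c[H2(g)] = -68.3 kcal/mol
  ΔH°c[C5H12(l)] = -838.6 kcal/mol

With combustion enthalpies, reactants minus products:
= [1·(-838.6) + 3·(-94.0) + 2·(-372.8)] − [6·(-68.3) + 2·(-780.9)]
= 105.4 kcal/mol

ΔH° = 105.4 kcal/mol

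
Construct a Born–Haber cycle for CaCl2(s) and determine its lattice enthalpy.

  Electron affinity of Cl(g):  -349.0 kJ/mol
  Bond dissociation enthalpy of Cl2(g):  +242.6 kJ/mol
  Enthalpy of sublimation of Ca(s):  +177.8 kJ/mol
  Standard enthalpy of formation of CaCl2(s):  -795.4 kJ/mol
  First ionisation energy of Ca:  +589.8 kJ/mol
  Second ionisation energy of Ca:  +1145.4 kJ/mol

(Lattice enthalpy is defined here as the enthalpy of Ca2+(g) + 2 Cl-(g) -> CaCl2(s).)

ΔHf° = 1·ΔHsub + 1·(ΣIE) + 1·D(Cl2) + 2·EA + U
-795.4 = 1·(+177.8) + 1·(+1735.2) + 1·(+242.6) + 2·(-349.0) + U
U = -795.4 − (+1457.6) = -2253.0 kJ/mol

U = -2253.0 kJ/mol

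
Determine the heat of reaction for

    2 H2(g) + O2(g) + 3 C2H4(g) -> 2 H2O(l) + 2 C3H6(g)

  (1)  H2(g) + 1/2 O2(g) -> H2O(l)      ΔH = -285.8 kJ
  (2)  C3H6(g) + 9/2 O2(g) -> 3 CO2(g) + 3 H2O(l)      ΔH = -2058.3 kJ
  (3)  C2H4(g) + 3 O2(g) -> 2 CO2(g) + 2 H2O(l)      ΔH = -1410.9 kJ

ΔH = -687.7 kJ

(1) × 2 (scale by 2 for the 2 H2(g)): (2)·(-285.8) = -571.6 kJ
(2) reversed and × 2 (C3H6(g) must end up as a product; scale by 2 for the 2 C3H6(g)): (-2)·(-2058.3) = +4116.6 kJ
(3) × 3 (×3 to match 3 C2H4(g) in the target): (3)·(-1410.9) = -4232.7 kJ
ΔH = (2)·(-285.8) + (-2)·(-2058.3) + (3)·(-1410.9) = -687.7 kJ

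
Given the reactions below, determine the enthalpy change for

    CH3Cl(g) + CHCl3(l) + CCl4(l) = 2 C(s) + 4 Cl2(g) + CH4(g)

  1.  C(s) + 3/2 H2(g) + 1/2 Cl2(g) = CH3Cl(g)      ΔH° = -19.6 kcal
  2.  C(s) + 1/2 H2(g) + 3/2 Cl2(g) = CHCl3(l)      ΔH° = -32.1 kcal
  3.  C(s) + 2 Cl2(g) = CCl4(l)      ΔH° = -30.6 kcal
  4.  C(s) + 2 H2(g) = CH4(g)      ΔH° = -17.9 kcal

ΔH° = 64.4 kcal

eq. 1 reversed: +19.6 kcal
eq. 2 reversed: +32.1 kcal
eq. 3 reversed: +30.6 kcal
eq. 4 as written: -17.9 kcal
ΔH° = (-1)·(-19.6) + (-1)·(-32.1) + (-1)·(-30.6) + (1)·(-17.9) = 64.4 kcal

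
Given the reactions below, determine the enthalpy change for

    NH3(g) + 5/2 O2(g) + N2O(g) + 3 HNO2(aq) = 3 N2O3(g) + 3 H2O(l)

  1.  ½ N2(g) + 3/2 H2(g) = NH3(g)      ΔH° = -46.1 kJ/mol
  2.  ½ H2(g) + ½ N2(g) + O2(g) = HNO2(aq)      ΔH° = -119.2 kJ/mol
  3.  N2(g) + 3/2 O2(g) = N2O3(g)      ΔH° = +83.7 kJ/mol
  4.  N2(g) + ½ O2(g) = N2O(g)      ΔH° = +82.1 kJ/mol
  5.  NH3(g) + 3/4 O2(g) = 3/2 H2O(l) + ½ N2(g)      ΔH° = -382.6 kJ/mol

eq. 1 as written: -46.1 kJ/mol
eq. 2 reversed and × 3: (-3)·(-119.2) = +357.6 kJ/mol
eq. 3 × 3: (3)·(+83.7) = +251.1 kJ/mol
eq. 4 reversed: -82.1 kJ/mol
eq. 5 × 2: (2)·(-382.6) = -765.2 kJ/mol
By Hess's law, ΔH° = (1)·(-46.1) + (-3)·(-119.2) + (3)·(+83.7) + (-1)·(+82.1) + (2)·(-382.6) = -284.7 kJ/mol

ΔH° = -284.7 kJ/mol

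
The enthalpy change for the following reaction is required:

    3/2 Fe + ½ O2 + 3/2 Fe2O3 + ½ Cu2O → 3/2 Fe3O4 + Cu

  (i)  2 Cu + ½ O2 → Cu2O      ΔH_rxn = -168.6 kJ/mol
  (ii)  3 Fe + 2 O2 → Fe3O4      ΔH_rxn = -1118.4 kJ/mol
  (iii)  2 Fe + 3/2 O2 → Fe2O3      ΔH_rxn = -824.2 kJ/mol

(i) reversed and × 1/2: (-1/2)·(-168.6) = +84.3 kJ/mol
(ii) × 3/2: (3/2)·(-1118.4) = -1677.6 kJ/mol
(iii) reversed and × 3/2: (-3/2)·(-824.2) = +1236.3 kJ/mol
Combining the equations, ΔH_rxn = (-1/2)·(-168.6) + (3/2)·(-1118.4) + (-3/2)·(-824.2) = -357.0 kJ/mol

ΔH_rxn = -357.0 kJ/mol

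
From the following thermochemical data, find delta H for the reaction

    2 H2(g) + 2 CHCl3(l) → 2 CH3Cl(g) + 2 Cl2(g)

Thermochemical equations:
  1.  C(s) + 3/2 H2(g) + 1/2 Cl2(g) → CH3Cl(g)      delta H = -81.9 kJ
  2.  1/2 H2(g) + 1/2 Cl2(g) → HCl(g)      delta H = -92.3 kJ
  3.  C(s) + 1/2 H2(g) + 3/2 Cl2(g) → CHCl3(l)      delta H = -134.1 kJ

eq. 1 × 2 (×2 to match 2 CH3Cl(g) in the target): (2)·(-81.9) = -163.8 kJ
eq. 2: not needed (HCl(g) appears nowhere else).
eq. 3 reversed and × 2 (CHCl3(l) must end up as a reactant; ×2 to match 2 CHCl3(l) in the target): (-2)·(-134.1) = +268.2 kJ
Summing the manipulated equations, delta H = (2)·(-81.9) + (-2)·(-134.1) = 104.4 kJ

delta H = 104.4 kJ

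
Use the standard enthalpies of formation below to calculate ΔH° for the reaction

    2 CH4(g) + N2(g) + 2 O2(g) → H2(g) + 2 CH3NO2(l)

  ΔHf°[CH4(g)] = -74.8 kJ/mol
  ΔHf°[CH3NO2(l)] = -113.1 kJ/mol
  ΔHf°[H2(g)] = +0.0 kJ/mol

Products: 1·(+0.0) + 2·(-113.1) = -226.2
Reactants: 2·(-74.8) + 1·(+0.0) + 2·(+0.0) = -149.6
ΔH° = (-226.2) − (-149.6) = -76.6 kJ/mol

ΔH° = -76.6 kJ/mol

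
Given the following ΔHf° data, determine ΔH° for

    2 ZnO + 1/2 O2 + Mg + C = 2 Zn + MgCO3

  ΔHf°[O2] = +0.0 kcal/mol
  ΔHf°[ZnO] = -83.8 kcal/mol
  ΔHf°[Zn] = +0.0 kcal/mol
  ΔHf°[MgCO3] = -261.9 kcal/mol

ΔH° = -94.3 kcal/mol

Products: 2·(+0.0) + 1·(-261.9) = -261.9
Reactants: 2·(-83.8) + 1/2·(+0.0) + 1·(+0.0) + 1·(+0.0) = -167.6
ΔH° = (-261.9) − (-167.6) = -94.3 kcal/mol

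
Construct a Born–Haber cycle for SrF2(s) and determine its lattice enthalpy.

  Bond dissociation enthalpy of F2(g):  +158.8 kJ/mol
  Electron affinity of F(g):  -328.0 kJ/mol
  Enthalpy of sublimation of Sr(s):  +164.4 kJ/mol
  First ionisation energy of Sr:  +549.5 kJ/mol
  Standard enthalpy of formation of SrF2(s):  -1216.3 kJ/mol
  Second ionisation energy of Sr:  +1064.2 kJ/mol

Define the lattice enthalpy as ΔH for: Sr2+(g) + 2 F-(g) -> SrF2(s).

U = -2497.2 kJ/mol

ΔHf° = 1·ΔHsub + 1·(ΣIE) + 1·D(F2) + 2·EA + U
-1216.3 = 1·(+164.4) + 1·(+1613.7) + 1·(+158.8) + 2·(-328.0) + U
U = -1216.3 − (+1280.9) = -2497.2 kJ/mol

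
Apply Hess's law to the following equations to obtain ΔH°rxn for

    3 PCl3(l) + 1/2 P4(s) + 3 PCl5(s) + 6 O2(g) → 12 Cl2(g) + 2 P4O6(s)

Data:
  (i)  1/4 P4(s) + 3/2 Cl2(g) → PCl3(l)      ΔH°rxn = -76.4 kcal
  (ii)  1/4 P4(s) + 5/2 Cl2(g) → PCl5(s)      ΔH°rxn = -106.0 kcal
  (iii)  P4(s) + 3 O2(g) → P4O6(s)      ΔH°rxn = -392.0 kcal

ΔH°rxn = -236.8 kcal

(i) reversed and × 3: (-3)·(-76.4) = +229.2 kcal
(ii) reversed and × 3: (-3)·(-106.0) = +318.0 kcal
(iii) × 2: (2)·(-392.0) = -784.0 kcal
Since enthalpy is a state function, ΔH°rxn = (+229.2) + (+318.0) + (-784.0) = -236.8 kcal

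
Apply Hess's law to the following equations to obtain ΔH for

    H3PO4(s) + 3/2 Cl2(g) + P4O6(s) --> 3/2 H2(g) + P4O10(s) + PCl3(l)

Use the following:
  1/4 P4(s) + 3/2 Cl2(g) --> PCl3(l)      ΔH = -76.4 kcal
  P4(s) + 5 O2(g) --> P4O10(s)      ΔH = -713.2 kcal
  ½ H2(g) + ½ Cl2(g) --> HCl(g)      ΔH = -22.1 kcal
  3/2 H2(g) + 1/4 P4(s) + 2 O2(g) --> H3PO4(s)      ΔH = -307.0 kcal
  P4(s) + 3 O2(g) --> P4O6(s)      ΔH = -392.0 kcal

ΔH = -90.6 kcal

equation 1 as written (PCl3(l) already on the product side): -76.4 kcal
equation 2 as written (P4O10(s) already on the product side): -713.2 kcal
equation 3: not needed (HCl(g) appears nowhere else).
equation 4 reversed (reverse to put H3PO4(s) on the reactant side): +307.0 kcal
equation 5 reversed (reverse to put P4O6(s) on the reactant side): +392.0 kcal
Summing the manipulated equations, ΔH = (1)·(-76.4) + (1)·(-713.2) + (-1)·(-307.0) + (-1)·(-392.0) = -90.6 kcal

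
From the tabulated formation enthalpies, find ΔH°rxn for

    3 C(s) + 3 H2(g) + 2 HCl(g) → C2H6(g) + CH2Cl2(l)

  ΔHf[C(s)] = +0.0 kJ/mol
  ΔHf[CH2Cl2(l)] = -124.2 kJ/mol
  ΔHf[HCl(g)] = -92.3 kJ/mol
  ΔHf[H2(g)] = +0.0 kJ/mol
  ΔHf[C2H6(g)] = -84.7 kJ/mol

ΔH°rxn = Σ nΔHf°(products) − Σ nΔHf°(reactants).
Products: 1·(-84.7) + 1·(-124.2) = -208.9
Reactants: 3·(+0.0) + 3·(+0.0) + 2·(-92.3) = -184.6
ΔH°rxn = (-208.9) − (-184.6) = -24.3 kJ/mol

ΔH°rxn = -24.3 kJ/mol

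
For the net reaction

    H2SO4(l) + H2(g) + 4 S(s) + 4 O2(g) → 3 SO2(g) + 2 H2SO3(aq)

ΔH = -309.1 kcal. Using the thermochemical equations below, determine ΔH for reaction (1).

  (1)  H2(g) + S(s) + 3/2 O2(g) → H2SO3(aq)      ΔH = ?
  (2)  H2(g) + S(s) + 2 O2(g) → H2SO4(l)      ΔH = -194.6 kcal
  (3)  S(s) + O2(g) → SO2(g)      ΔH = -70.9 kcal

(1) × 2: contributes 2·x
(2) reversed: +194.6 kcal
(3) × 3: (3)·(-70.9) = -212.7 kcal
-309.1 = (+194.6) + (-212.7) + 2·x
x = (-309.1 − (-18.1)) / (2) = -145.5 kcal

ΔH = -145.5 kcal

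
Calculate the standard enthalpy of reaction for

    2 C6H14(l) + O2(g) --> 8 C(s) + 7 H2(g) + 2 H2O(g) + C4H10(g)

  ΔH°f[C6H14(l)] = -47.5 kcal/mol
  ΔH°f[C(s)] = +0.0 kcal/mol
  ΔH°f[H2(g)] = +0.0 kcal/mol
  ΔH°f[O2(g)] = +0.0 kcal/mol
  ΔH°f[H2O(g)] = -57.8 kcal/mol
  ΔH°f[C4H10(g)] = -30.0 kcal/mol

ΔH° = -50.6 kcal/mol

ΔH°rxn = Σ nΔHf°(products) − Σ nΔHf°(reactants).
Products: 8·(+0.0) + 7·(+0.0) + 2·(-57.8) + 1·(-30.0) = -145.6
Reactants: 2·(-47.5) + 1·(+0.0) = -95.0
ΔH° = (-145.6) − (-95.0) = -50.6 kcal/mol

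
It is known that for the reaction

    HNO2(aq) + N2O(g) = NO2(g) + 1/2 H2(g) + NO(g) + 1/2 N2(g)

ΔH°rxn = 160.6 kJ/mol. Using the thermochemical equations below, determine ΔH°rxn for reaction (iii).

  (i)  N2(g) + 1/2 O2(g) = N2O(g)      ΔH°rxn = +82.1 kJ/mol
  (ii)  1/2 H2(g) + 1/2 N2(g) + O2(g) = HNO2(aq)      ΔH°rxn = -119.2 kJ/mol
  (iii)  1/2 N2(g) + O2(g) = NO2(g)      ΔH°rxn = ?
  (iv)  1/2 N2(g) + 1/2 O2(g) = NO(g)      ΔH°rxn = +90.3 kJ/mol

ΔH°rxn = 33.2 kJ/mol

(i) reversed: -82.1 kJ/mol
(ii) reversed: +119.2 kJ/mol
(iii) as written: contributes x
(iv) as written: +90.3 kJ/mol
+160.6 = (-82.1) + (+119.2) + (+90.3) + x
x = (+160.6 − (+127.4)) / (1) = 33.2 kJ/mol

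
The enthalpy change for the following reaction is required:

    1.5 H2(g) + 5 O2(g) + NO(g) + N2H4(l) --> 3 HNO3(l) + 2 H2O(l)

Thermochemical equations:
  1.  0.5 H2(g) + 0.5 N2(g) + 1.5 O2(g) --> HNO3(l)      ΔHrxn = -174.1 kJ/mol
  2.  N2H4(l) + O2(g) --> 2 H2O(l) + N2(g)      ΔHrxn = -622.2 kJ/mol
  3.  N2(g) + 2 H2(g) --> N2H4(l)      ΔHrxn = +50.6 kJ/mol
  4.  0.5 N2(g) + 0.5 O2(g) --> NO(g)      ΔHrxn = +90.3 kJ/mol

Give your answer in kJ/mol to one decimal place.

ΔHrxn = -1234.8 kJ/mol

eq. 1 × 3: (3)·(-174.1) = -522.3 kJ/mol
eq. 2 as written: -622.2 kJ/mol
eq. 3: not needed.
eq. 4 reversed: -90.3 kJ/mol
Since enthalpy is a state function, ΔHrxn = (-522.3) + (-622.2) + (-90.3) = -1234.8 kJ/mol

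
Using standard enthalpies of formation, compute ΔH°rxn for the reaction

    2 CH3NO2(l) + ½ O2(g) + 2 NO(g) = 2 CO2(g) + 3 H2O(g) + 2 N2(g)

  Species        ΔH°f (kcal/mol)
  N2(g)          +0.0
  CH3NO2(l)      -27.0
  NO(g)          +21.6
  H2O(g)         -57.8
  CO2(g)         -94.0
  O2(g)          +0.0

ΔH°rxn = -350.6 kcal/mol

ΔH°rxn = Σ nΔHf°(products) − Σ nΔHf°(reactants).
Products: 2·(-94.0) + 3·(-57.8) + 2·(+0.0) = -361.4
Reactants: 2·(-27.0) + 1/2·(+0.0) + 2·(+21.6) = -10.8
ΔH°rxn = (-361.4) − (-10.8) = -350.6 kcal/mol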